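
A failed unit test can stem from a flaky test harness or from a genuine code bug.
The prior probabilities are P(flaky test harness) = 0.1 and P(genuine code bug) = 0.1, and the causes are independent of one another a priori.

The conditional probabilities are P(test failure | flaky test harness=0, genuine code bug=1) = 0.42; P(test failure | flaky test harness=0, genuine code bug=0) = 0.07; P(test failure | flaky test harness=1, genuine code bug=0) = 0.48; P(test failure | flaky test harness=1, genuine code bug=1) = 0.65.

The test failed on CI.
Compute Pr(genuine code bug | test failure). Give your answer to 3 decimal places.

P(test failure) = 0.07·0.9·0.9 + 0.42·0.9·0.1 + 0.48·0.1·0.9 + 0.65·0.1·0.1 = 0.056700 + 0.037800 + 0.043200 + 0.006500 = 0.144200
Restricting to configurations with genuine code bug present: 0.037800 + 0.006500 = 0.044300.
P(genuine code bug | test failure) = 0.044300 / 0.144200 ≈ 0.307

Pr(genuine code bug | test failure) ≈ 0.307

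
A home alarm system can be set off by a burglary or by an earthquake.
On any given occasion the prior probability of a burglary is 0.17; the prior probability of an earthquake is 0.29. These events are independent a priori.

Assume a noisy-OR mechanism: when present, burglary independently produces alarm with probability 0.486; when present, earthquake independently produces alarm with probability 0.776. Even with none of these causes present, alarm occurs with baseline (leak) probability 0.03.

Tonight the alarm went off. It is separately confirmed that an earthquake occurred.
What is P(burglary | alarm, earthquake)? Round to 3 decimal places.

P(burglary | alarm, earthquake) ≈ 0.189

Under noisy-OR, P(alarm | causes) = 1 − (1−0.03)·∏(1−qᵢ) over the active causes.
Weight on burglary=true, given the evidence: 0.888318×0.17 = 0.151014
Denominator P(alarm | earthquake): 0.78272×0.83 + 0.888318×0.17 = 0.800672
P(burglary | alarm, earthquake) = 0.151014/0.800672 ≈ 0.189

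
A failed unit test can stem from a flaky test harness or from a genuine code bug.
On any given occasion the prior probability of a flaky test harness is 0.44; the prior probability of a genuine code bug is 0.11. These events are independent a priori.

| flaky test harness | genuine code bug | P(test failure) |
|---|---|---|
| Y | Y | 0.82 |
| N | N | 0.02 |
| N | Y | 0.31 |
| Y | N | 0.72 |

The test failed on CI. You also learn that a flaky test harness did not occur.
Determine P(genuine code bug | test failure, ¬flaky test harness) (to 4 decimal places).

By total probability over both values of genuine code bug:
  P(test failure | ¬flaky test harness) = 0.02×0.89 + 0.31×0.11
        = 0.017800 + 0.034100 = 0.051900
The terms with genuine code bug present sum to 0.034100, so
  P(genuine code bug | test failure, ¬flaky test harness) = 0.034100 / 0.051900 ≈ 0.6570

P(genuine code bug | test failure, ¬flaky test harness) ≈ 0.6570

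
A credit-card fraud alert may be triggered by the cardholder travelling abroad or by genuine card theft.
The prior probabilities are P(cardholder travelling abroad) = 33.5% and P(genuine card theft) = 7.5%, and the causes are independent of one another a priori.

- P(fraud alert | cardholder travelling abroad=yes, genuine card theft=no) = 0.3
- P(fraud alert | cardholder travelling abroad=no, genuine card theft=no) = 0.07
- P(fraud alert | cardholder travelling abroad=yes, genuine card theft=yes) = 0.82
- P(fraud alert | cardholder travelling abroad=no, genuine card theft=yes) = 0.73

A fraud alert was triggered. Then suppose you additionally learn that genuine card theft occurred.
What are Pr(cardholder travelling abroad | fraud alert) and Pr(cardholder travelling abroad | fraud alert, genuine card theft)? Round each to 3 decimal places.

Pr(cardholder travelling abroad | fraud alert) ≈ 0.588; Pr(cardholder travelling abroad | fraud alert, genuine card theft) ≈ 0.361

P(fraud alert) = 0.07*0.665*0.925 + 0.73*0.665*0.075 + 0.3*0.335*0.925 + 0.82*0.335*0.075 = 0.043059 + 0.036409 + 0.092963 + 0.020602 = 0.193033
Of this, 0.113565 comes from 0.092963 + 0.020602 (the cardholder travelling abroad=true cases).
Hence the posterior is 0.113565/0.193033 ≈ 0.588.

Now also conditioning on genuine card theft=true:
By total probability over both values of cardholder travelling abroad:
  P(fraud alert | genuine card theft) = 0.73*0.665 + 0.82*0.335
        = 0.485450 + 0.274700 = 0.760150
The terms with cardholder travelling abroad present sum to 0.274700, so
  P(cardholder travelling abroad | fraud alert, genuine card theft) = 0.274700 / 0.760150 ≈ 0.361
— genuine card theft explains away the evidence for cardholder travelling abroad.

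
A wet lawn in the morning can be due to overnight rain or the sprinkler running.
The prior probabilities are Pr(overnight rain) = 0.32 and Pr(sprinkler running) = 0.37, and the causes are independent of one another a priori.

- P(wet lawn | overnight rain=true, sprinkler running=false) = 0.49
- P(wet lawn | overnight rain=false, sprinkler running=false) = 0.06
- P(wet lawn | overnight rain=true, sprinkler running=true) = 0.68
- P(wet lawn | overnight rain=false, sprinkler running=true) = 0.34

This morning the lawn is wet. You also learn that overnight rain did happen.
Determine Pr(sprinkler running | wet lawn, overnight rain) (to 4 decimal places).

Pr(sprinkler running | wet lawn, overnight rain) ≈ 0.4490

Sum P(wet lawn|·) weighted by the priors over both values of sprinkler running:
  P(wet lawn | overnight rain) = 0.49×0.63 + 0.68×0.37
        = 0.308700 + 0.251600 = 0.560300
The terms with sprinkler running present sum to 0.251600, so
  P(sprinkler running | wet lawn, overnight rain) = 0.251600 / 0.560300 ≈ 0.4490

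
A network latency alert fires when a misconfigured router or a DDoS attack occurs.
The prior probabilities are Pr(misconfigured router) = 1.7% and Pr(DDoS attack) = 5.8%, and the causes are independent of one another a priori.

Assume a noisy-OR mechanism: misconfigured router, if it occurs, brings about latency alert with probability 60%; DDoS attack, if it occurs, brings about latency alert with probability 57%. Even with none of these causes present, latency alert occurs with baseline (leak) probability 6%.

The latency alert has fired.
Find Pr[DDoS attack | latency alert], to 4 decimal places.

Pr[DDoS attack | latency alert] ≈ 0.3468

Under noisy-OR, P(latency alert | causes) = 1 − (1−0.06)·∏(1−qᵢ) over the active causes.
Sum P(latency alert|·) weighted by the priors over the 4 (misconfigured router, DDoS attack) configurations:
  P(latency alert) = 0.06×0.983×0.942 + 0.5958×0.983×0.058 + 0.624×0.017×0.942 + 0.83832×0.017×0.058
        = 0.055559 + 0.033969 + 0.009993 + 0.000827 = 0.100348
The terms with DDoS attack present sum to 0.034796, so
  P(DDoS attack | latency alert) = 0.034796 / 0.100348 ≈ 0.3468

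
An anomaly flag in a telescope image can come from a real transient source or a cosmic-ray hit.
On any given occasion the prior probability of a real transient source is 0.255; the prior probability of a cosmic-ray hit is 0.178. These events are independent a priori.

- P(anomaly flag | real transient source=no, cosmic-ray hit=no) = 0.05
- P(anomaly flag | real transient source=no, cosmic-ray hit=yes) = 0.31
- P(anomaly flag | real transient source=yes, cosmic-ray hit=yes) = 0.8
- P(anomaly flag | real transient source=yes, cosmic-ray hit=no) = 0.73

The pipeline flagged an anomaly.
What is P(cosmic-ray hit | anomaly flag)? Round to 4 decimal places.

By total probability over the 4 (real transient source, cosmic-ray hit) configurations:
  P(anomaly flag) = 0.05×0.745×0.822 + 0.31×0.745×0.178 + 0.73×0.255×0.822 + 0.8×0.255×0.178
        = 0.030619 + 0.041109 + 0.153015 + 0.036312 = 0.261055
Keeping only the cosmic-ray hit-present terms gives 0.077421, so
  P(cosmic-ray hit | anomaly flag) = 0.077421 / 0.261055 ≈ 0.2966

P(cosmic-ray hit | anomaly flag) ≈ 0.2966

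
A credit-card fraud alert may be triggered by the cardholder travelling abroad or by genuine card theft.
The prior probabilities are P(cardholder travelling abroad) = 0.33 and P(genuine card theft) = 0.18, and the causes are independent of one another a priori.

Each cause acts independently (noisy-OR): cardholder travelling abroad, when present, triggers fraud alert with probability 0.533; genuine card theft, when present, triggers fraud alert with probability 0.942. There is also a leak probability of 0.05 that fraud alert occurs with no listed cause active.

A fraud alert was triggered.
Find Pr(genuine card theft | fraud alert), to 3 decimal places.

Pr(genuine card theft | fraud alert) ≈ 0.491

Under noisy-OR, P(fraud alert | causes) = 1 − (1−0.05)·∏(1−qᵢ) over the active causes.
Sum P(fraud alert|·) weighted by the priors over the 4 (cardholder travelling abroad, genuine card theft) configurations:
  P(fraud alert) = 0.05·0.67·0.82 + 0.9449·0.67·0.18 + 0.55635·0.33·0.82 + 0.974268·0.33·0.18
        = 0.027470 + 0.113955 + 0.150548 + 0.057872 = 0.349845
Keeping only the genuine card theft-present terms gives 0.171827, so
  P(genuine card theft | fraud alert) = 0.171827 / 0.349845 ≈ 0.491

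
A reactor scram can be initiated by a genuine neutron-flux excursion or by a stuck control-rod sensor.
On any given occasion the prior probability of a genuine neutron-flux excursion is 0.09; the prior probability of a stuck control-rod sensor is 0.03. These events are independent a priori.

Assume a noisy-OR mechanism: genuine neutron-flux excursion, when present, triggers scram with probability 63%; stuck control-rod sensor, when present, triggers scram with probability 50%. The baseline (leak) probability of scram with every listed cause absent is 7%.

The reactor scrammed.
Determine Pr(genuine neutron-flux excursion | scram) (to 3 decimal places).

Under noisy-OR, P(scram | causes) = 1 − (1−0.07)·∏(1−qᵢ) over the active causes.
Enumerate the 4 (genuine neutron-flux excursion, stuck control-rod sensor) configurations and weight by the priors:
  P(scram) = 0.07*0.91*0.97 + 0.535*0.91*0.03 + 0.6559*0.09*0.97 + 0.82795*0.09*0.03
        = 0.061789 + 0.014606 + 0.057260 + 0.002235 = 0.135890
Configurations with genuine neutron-flux excursion contribute 0.059495, so
  P(genuine neutron-flux excursion | scram) = 0.059495 / 0.135890 ≈ 0.438

Pr(genuine neutron-flux excursion | scram) ≈ 0.438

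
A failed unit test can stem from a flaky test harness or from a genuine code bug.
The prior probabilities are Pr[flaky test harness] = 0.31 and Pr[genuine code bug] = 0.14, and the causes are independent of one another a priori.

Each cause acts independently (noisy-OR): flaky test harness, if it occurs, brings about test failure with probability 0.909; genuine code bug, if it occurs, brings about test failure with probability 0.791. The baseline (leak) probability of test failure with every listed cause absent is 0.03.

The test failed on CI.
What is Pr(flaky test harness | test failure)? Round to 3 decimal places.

Pr(flaky test harness | test failure) ≈ 0.751

Under noisy-OR, P(test failure | causes) = 1 − (1−0.03)·∏(1−qᵢ) over the active causes.
By total probability over the 4 (flaky test harness, genuine code bug) configurations:
  P(test failure) = 0.03×0.69×0.86 + 0.79727×0.69×0.14 + 0.91173×0.31×0.86 + 0.981552×0.31×0.14
        = 0.017802 + 0.077016 + 0.243067 + 0.042599 = 0.380484
The terms with flaky test harness present sum to 0.285666, so
  P(flaky test harness | test failure) = 0.285666 / 0.380484 ≈ 0.751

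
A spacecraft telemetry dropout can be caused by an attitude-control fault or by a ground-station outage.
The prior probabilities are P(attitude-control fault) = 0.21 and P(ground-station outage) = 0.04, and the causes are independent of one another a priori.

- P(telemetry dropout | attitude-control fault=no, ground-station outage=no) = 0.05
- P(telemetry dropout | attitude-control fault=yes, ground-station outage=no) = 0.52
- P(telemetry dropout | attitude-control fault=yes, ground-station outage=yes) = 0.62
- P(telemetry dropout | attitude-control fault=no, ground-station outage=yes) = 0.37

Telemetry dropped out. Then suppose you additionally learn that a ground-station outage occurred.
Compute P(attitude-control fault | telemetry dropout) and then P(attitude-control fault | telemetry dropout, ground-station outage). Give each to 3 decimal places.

Numerator (weight on configurations with attitude-control fault): 0.104832 + 0.005208 = 0.110040
The normalizing constant is 0.05×0.79×0.96 + 0.37×0.79×0.04 + 0.52×0.21×0.96 + 0.62×0.21×0.04 = 0.159652
Posterior = 0.110040 / 0.159652 ≈ 0.689

Now also conditioning on ground-station outage=true:
For the numerator, keep only attitude-control fault=true terms: 0.62×0.21 = 0.130200
Denominator P(telemetry dropout | ground-station outage): 0.37×0.79 + 0.62×0.21 = 0.422500
P(attitude-control fault | telemetry dropout, ground-station outage) = 0.130200/0.422500 ≈ 0.308

P(attitude-control fault | telemetry dropout) ≈ 0.689; P(attitude-control fault | telemetry dropout, ground-station outage) ≈ 0.308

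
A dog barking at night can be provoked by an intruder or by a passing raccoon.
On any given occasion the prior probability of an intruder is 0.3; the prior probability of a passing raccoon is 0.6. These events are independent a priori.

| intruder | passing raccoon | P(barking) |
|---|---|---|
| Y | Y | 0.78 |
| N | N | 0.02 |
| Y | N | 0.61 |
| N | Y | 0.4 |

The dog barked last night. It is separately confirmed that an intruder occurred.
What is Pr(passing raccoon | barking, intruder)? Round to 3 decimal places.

Pr(passing raccoon | barking, intruder) ≈ 0.657

By total probability over both values of passing raccoon:
  P(barking | intruder) = 0.61*0.4 + 0.78*0.6
        = 0.244000 + 0.468000 = 0.712000
The terms with passing raccoon present sum to 0.468000, so
  P(passing raccoon | barking, intruder) = 0.468000 / 0.712000 ≈ 0.657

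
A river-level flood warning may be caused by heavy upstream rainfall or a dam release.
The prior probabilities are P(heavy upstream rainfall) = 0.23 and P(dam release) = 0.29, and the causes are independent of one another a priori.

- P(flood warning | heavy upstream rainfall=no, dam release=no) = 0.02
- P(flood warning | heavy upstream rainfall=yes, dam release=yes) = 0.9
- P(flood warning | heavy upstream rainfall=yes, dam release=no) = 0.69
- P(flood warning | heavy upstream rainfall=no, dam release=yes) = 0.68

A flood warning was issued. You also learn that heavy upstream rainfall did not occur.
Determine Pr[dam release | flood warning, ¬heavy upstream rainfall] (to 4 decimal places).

P(flood warning | ¬heavy upstream rainfall) = 0.02·0.71 + 0.68·0.29 = 0.014200 + 0.197200 = 0.211400
Of this, 0.197200 comes from 0.68·0.29 (the dam release=true cases).
P(dam release | flood warning, ¬heavy upstream rainfall) = 0.197200 / 0.211400 ≈ 0.9328

Pr[dam release | flood warning, ¬heavy upstream rainfall] ≈ 0.9328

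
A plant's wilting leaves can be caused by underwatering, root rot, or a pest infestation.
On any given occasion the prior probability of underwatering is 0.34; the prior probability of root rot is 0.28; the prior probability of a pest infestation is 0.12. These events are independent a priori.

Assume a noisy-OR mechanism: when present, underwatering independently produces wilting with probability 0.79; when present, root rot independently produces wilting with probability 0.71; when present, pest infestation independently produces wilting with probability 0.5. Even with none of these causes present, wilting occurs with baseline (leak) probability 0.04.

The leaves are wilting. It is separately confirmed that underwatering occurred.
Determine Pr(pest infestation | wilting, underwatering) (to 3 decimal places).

Pr(pest infestation | wilting, underwatering) ≈ 0.130

Under noisy-OR, P(wilting | causes) = 1 − (1−0.04)·∏(1−qᵢ) over the active causes.
Numerator (weight on configurations with pest infestation): 0.077691 + 0.032618 = 0.110309
Normalizer over all consistent configurations: 0.7984·0.72·0.88 + 0.8992·0.72·0.12 + 0.941536·0.28·0.88 + 0.970768·0.28·0.12 = 0.848169
Posterior = 0.110309 / 0.848169 ≈ 0.130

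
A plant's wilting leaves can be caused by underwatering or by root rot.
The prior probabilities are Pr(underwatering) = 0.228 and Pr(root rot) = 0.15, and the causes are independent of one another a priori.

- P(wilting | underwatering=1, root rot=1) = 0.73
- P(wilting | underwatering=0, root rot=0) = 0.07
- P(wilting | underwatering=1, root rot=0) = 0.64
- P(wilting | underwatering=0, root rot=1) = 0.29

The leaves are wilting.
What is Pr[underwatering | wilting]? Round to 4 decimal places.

By total probability over the 4 (underwatering, root rot) configurations:
  P(wilting) = 0.07*0.772*0.85 + 0.29*0.772*0.15 + 0.64*0.228*0.85 + 0.73*0.228*0.15
        = 0.045934 + 0.033582 + 0.124032 + 0.024966 = 0.228514
The terms with underwatering present sum to 0.148998, so
  P(underwatering | wilting) = 0.148998 / 0.228514 ≈ 0.6520

Pr[underwatering | wilting] ≈ 0.6520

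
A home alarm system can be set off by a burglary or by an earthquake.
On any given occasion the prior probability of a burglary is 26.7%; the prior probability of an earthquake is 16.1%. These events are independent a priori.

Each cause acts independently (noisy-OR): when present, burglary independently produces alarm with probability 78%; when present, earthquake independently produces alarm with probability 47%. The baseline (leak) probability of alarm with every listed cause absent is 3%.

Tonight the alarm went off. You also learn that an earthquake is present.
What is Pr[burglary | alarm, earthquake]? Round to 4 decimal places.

Under noisy-OR, P(alarm | causes) = 1 − (1−0.03)·∏(1−qᵢ) over the active causes.
Weight on burglary=true, given the evidence: 0.886898*0.267 = 0.236802
Denominator P(alarm | earthquake): 0.4859*0.733 + 0.886898*0.267 = 0.592967
P(burglary | alarm, earthquake) = 0.236802/0.592967 ≈ 0.3994

Pr[burglary | alarm, earthquake] ≈ 0.3994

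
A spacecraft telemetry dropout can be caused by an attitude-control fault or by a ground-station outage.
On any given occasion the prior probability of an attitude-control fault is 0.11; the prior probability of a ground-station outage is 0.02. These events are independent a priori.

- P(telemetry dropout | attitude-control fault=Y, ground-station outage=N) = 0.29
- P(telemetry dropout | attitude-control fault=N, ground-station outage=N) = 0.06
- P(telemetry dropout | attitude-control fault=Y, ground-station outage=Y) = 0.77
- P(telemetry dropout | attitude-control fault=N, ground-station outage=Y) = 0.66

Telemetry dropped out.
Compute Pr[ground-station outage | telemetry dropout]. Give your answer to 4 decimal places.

Numerator (weight on configurations with ground-station outage): 0.011748 + 0.001694 = 0.013442
The normalizing constant is 0.06·0.89·0.98 + 0.66·0.89·0.02 + 0.29·0.11·0.98 + 0.77·0.11·0.02 = 0.097036
Posterior = 0.013442 / 0.097036 ≈ 0.1385

Pr[ground-station outage | telemetry dropout] ≈ 0.1385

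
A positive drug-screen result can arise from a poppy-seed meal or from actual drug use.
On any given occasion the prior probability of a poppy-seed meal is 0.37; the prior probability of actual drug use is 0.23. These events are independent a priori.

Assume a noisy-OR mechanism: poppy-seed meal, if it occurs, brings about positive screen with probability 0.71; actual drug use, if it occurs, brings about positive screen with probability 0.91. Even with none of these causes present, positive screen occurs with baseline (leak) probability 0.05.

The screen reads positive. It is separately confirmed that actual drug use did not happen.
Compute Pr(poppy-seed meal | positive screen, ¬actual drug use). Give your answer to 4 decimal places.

Under noisy-OR, P(positive screen | causes) = 1 − (1−0.05)·∏(1−qᵢ) over the active causes.
By total probability over both values of poppy-seed meal:
  P(positive screen | ¬actual drug use) = 0.05*0.63 + 0.7245*0.37
        = 0.031500 + 0.268065 = 0.299565
The terms with poppy-seed meal present sum to 0.268065, so
  P(poppy-seed meal | positive screen, ¬actual drug use) = 0.268065 / 0.299565 ≈ 0.8948

Pr(poppy-seed meal | positive screen, ¬actual drug use) ≈ 0.8948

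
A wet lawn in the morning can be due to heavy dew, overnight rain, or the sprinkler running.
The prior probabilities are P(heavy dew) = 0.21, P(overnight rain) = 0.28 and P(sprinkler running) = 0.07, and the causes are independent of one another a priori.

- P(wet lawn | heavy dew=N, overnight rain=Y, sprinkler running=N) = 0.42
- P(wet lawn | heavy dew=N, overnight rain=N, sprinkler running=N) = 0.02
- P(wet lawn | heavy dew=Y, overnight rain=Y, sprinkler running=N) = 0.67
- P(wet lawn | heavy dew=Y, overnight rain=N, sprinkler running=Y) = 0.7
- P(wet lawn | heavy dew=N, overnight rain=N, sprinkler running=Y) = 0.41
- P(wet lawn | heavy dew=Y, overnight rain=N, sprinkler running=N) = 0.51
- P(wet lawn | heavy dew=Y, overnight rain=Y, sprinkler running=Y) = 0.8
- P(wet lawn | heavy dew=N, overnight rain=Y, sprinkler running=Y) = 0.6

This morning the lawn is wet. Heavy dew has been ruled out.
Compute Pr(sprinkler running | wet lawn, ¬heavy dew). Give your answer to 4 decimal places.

Pr(sprinkler running | wet lawn, ¬heavy dew) ≈ 0.2089

Weight on sprinkler running=true, given the evidence: 0.020664 + 0.011760 = 0.032424
Denominator P(wet lawn | ¬heavy dew): 0.02·0.72·0.93 + 0.41·0.72·0.07 + 0.42·0.28·0.93 + 0.6·0.28·0.07 = 0.155184
Posterior = 0.032424 / 0.155184 ≈ 0.2089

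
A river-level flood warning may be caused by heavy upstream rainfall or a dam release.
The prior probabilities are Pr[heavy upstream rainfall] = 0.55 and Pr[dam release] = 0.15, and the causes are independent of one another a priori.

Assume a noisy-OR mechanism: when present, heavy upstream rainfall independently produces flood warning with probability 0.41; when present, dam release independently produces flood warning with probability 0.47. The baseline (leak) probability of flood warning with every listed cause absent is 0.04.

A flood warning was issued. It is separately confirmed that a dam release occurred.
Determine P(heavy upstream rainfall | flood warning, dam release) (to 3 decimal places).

P(heavy upstream rainfall | flood warning, dam release) ≈ 0.635

Under noisy-OR, P(flood warning | causes) = 1 − (1−0.04)·∏(1−qᵢ) over the active causes.
P(flood warning | dam release) = 0.4912*0.45 + 0.699808*0.55 = 0.221040 + 0.384894 = 0.605934
The heavy upstream rainfall-present share is 0.699808*0.55 = 0.384894.
Hence the posterior is 0.384894/0.605934 ≈ 0.635.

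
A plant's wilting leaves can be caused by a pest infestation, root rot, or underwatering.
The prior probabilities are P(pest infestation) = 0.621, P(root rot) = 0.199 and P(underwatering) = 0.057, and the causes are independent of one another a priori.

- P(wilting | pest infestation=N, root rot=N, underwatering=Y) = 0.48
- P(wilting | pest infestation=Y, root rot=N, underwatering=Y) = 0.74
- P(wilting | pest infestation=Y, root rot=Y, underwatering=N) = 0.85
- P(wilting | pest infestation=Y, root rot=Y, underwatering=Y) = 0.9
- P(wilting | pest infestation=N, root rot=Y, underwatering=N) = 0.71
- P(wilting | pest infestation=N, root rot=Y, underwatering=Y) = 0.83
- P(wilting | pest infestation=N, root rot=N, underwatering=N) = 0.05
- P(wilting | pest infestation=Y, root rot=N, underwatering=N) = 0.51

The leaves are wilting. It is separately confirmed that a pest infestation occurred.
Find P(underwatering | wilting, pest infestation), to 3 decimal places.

P(underwatering | wilting, pest infestation) ≈ 0.075

Numerator (weight on configurations with underwatering): 0.033786 + 0.010209 = 0.043995
Normalizer over all consistent configurations: 0.51*0.801*0.943 + 0.74*0.801*0.057 + 0.85*0.199*0.943 + 0.9*0.199*0.057 = 0.588728
P(underwatering | wilting, pest infestation) = 0.043995/0.588728 ≈ 0.075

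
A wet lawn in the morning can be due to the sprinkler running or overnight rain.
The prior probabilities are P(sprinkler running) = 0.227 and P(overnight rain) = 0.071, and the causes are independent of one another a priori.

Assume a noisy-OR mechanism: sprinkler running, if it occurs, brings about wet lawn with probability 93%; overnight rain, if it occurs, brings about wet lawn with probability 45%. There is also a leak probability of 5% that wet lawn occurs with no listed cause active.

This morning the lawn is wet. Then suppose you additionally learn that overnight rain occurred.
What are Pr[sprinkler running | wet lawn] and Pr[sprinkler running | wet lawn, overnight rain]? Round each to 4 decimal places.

Under noisy-OR, P(wet lawn | causes) = 1 − (1−0.05)·∏(1−qᵢ) over the active causes.
P(wet lawn) = 0.05·0.773·0.929 + 0.4775·0.773·0.071 + 0.9335·0.227·0.929 + 0.963425·0.227·0.071 = 0.035906 + 0.026207 + 0.196859 + 0.015528 = 0.274500
The sprinkler running-present share is 0.196859 + 0.015528 = 0.212387.
Hence the posterior is 0.212387/0.274500 ≈ 0.7737.

Now also conditioning on overnight rain=true:
P(wet lawn | overnight rain) = 0.4775×0.773 + 0.963425×0.227 = 0.369107 + 0.218697 = 0.587804
The sprinkler running-present share is 0.963425×0.227 = 0.218697.
Hence the posterior is 0.218697/0.587804 ≈ 0.3721.

Pr[sprinkler running | wet lawn] ≈ 0.7737; Pr[sprinkler running | wet lawn, overnight rain] ≈ 0.3721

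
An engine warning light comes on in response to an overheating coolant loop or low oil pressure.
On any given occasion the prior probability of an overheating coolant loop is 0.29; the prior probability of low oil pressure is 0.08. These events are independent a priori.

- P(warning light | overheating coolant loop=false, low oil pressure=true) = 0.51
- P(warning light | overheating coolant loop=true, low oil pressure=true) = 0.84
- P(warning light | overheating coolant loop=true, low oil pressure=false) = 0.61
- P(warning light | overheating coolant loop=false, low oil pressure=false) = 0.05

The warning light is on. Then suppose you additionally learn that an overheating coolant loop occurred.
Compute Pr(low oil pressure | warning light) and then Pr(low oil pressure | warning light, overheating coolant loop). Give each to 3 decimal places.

P(warning light) = 0.05*0.71*0.92 + 0.51*0.71*0.08 + 0.61*0.29*0.92 + 0.84*0.29*0.08 = 0.032660 + 0.028968 + 0.162748 + 0.019488 = 0.243864
Restricting to configurations with low oil pressure present: 0.028968 + 0.019488 = 0.048456.
So P(low oil pressure | warning light) = 0.048456/0.243864 ≈ 0.199.

Now also conditioning on overheating coolant loop=true:
Weight on low oil pressure=true, given the evidence: 0.84·0.08 = 0.067200
Denominator P(warning light | overheating coolant loop): 0.61·0.92 + 0.84·0.08 = 0.628400
Posterior = 0.067200 / 0.628400 ≈ 0.107

Pr(low oil pressure | warning light) ≈ 0.199; Pr(low oil pressure | warning light, overheating coolant loop) ≈ 0.107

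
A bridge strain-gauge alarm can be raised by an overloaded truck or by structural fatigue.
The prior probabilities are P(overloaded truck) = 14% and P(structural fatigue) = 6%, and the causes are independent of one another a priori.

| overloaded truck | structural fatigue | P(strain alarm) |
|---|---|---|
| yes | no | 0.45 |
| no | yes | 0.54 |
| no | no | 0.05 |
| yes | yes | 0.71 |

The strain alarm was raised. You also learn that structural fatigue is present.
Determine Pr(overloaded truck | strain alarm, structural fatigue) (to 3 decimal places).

Pr(overloaded truck | strain alarm, structural fatigue) ≈ 0.176

P(strain alarm | structural fatigue) = 0.54×0.86 + 0.71×0.14 = 0.464400 + 0.099400 = 0.563800
The overloaded truck-present share is 0.71×0.14 = 0.099400.
P(overloaded truck | strain alarm, structural fatigue) = 0.099400 / 0.563800 ≈ 0.176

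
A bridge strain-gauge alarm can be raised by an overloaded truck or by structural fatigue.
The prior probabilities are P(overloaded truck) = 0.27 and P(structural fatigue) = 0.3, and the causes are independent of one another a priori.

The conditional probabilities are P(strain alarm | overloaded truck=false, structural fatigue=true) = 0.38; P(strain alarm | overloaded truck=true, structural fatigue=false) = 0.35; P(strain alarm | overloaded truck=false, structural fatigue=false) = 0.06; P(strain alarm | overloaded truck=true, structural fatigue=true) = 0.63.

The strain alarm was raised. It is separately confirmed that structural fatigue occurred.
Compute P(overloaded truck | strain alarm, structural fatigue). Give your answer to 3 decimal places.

P(overloaded truck | strain alarm, structural fatigue) ≈ 0.380

For the numerator, keep only overloaded truck=true terms: 0.63*0.27 = 0.170100
The normalizing constant is 0.38*0.73 + 0.63*0.27 = 0.447500
P(overloaded truck | strain alarm, structural fatigue) = 0.170100/0.447500 ≈ 0.380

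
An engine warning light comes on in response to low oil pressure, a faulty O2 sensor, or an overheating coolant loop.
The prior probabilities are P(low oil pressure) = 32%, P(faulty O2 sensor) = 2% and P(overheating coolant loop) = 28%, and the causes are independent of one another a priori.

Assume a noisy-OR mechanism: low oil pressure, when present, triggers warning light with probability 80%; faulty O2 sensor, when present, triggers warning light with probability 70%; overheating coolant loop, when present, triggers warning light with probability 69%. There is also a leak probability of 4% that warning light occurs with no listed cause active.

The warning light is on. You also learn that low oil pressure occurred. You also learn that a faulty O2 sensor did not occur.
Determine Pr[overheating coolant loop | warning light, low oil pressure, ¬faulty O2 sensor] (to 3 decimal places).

Under noisy-OR, P(warning light | causes) = 1 − (1−0.04)·∏(1−qᵢ) over the active causes.
Enumerate both values of overheating coolant loop and weight by the priors:
  P(warning light | low oil pressure, ¬faulty O2 sensor) = 0.808*0.72 + 0.94048*0.28
        = 0.581760 + 0.263334 = 0.845094
The terms with overheating coolant loop present sum to 0.263334, so
  P(overheating coolant loop | warning light, low oil pressure, ¬faulty O2 sensor) = 0.263334 / 0.845094 ≈ 0.312

Pr[overheating coolant loop | warning light, low oil pressure, ¬faulty O2 sensor] ≈ 0.312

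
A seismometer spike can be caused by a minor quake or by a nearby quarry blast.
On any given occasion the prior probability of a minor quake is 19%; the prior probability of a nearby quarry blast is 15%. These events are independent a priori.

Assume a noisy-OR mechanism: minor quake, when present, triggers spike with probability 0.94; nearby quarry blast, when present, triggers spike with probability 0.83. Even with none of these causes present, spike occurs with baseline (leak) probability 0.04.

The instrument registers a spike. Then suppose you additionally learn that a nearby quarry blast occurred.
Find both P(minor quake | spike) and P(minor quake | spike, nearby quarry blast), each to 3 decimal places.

Under noisy-OR, P(spike | causes) = 1 − (1−0.04)·∏(1−qᵢ) over the active causes.
P(spike) = 0.04*0.81*0.85 + 0.8368*0.81*0.15 + 0.9424*0.19*0.85 + 0.990208*0.19*0.15 = 0.027540 + 0.101671 + 0.152198 + 0.028221 = 0.309630
The minor quake-present share is 0.152198 + 0.028221 = 0.180419.
P(minor quake | spike) = 0.180419 / 0.309630 ≈ 0.583

With the extra evidence:
Weight on minor quake=true, given the evidence: 0.990208×0.19 = 0.188140
Denominator P(spike | nearby quarry blast): 0.8368×0.81 + 0.990208×0.19 = 0.865948
Posterior = 0.188140 / 0.865948 ≈ 0.217

P(minor quake | spike) ≈ 0.583; P(minor quake | spike, nearby quarry blast) ≈ 0.217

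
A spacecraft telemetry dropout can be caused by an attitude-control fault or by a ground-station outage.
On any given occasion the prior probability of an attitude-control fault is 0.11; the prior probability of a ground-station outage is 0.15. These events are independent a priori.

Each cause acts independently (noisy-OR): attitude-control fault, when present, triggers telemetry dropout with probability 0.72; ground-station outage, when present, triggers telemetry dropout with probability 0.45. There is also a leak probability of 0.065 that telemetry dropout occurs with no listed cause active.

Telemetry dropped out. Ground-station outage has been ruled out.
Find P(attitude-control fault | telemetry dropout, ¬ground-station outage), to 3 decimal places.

P(attitude-control fault | telemetry dropout, ¬ground-station outage) ≈ 0.584

Under noisy-OR, P(telemetry dropout | causes) = 1 − (1−0.065)·∏(1−qᵢ) over the active causes.
By total probability over both values of attitude-control fault:
  P(telemetry dropout | ¬ground-station outage) = 0.065×0.89 + 0.7382×0.11
        = 0.057850 + 0.081202 = 0.139052
Configurations with attitude-control fault contribute 0.081202, so
  P(attitude-control fault | telemetry dropout, ¬ground-station outage) = 0.081202 / 0.139052 ≈ 0.584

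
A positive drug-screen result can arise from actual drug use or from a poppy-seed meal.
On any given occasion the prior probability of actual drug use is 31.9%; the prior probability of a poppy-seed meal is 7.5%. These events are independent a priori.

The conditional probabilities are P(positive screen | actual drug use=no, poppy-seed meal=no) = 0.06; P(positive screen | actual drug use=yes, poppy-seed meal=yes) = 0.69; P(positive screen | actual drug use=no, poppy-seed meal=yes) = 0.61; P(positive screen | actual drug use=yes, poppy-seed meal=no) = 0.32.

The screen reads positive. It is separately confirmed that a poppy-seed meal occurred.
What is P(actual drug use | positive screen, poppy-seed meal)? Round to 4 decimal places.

P(actual drug use | positive screen, poppy-seed meal) ≈ 0.3463

P(positive screen | poppy-seed meal) = 0.61×0.681 + 0.69×0.319 = 0.415410 + 0.220110 = 0.635520
The actual drug use-present share is 0.69×0.319 = 0.220110.
Hence the posterior is 0.220110/0.635520 ≈ 0.3463.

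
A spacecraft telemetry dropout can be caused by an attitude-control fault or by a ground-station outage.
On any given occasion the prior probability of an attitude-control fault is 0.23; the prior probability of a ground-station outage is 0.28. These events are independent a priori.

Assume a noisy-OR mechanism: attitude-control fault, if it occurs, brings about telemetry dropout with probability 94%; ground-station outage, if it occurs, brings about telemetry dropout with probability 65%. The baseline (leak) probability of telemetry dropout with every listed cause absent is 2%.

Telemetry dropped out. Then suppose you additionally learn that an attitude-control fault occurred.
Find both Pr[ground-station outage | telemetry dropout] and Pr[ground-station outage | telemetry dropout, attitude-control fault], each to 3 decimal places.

Pr[ground-station outage | telemetry dropout] ≈ 0.551; Pr[ground-station outage | telemetry dropout, attitude-control fault] ≈ 0.288

Under noisy-OR, P(telemetry dropout | causes) = 1 − (1−0.02)·∏(1−qᵢ) over the active causes.
Enumerate the 4 (attitude-control fault, ground-station outage) configurations and weight by the priors:
  P(telemetry dropout) = 0.02·0.77·0.72 + 0.657·0.77·0.28 + 0.9412·0.23·0.72 + 0.97942·0.23·0.28
        = 0.011088 + 0.141649 + 0.155863 + 0.063075 = 0.371675
Keeping only the ground-station outage-present terms gives 0.204724, so
  P(ground-station outage | telemetry dropout) = 0.204724 / 0.371675 ≈ 0.551

Now condition on the additional information:
P(telemetry dropout | attitude-control fault) = 0.9412×0.72 + 0.97942×0.28 = 0.677664 + 0.274238 = 0.951902
Restricting to configurations with ground-station outage present: 0.97942×0.28 = 0.274238.
So P(ground-station outage | telemetry dropout, attitude-control fault) = 0.274238/0.951902 ≈ 0.288.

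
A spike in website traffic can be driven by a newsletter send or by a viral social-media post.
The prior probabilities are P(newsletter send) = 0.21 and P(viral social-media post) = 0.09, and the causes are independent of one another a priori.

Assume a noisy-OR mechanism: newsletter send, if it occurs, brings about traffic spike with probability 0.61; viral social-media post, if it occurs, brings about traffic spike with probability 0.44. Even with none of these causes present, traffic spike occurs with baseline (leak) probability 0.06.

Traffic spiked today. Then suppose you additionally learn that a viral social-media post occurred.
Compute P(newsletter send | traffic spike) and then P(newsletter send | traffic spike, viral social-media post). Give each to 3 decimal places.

P(newsletter send | traffic spike) ≈ 0.639; P(newsletter send | traffic spike, viral social-media post) ≈ 0.308

Under noisy-OR, P(traffic spike | causes) = 1 − (1−0.06)·∏(1−qᵢ) over the active causes.
Enumerate the 4 (newsletter send, viral social-media post) configurations and weight by the priors:
  P(traffic spike) = 0.06*0.79*0.91 + 0.4736*0.79*0.09 + 0.6334*0.21*0.91 + 0.794704*0.21*0.09
        = 0.043134 + 0.033673 + 0.121043 + 0.015020 = 0.212870
Configurations with newsletter send contribute 0.136063, so
  P(newsletter send | traffic spike) = 0.136063 / 0.212870 ≈ 0.639

With the extra evidence:
Enumerate both values of newsletter send and weight by the priors:
  P(traffic spike | viral social-media post) = 0.4736*0.79 + 0.794704*0.21
        = 0.374144 + 0.166888 = 0.541032
The terms with newsletter send present sum to 0.166888, so
  P(newsletter send | traffic spike, viral social-media post) = 0.166888 / 0.541032 ≈ 0.308
This is intercausal reasoning (explaining away): once viral social-media post accounts for the traffic spike, newsletter send becomes less likely.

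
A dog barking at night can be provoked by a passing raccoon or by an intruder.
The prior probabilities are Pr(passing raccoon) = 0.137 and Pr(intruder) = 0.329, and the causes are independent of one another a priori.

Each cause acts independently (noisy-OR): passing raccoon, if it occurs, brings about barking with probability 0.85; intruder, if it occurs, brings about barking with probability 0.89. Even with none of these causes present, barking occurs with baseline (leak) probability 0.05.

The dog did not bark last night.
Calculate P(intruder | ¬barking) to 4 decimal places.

Under noisy-OR, P(barking | causes) = 1 − (1−0.05)·∏(1−qᵢ) over the active causes.
Numerator (weight on configurations with intruder): 0.029670 + 0.000707 = 0.030377
Denominator P(¬barking): 0.95×0.863×0.671 + 0.1045×0.863×0.329 + 0.1425×0.137×0.671 + 0.015675×0.137×0.329 = 0.593596
Posterior = 0.030377 / 0.593596 ≈ 0.0512

P(intruder | ¬barking) ≈ 0.0512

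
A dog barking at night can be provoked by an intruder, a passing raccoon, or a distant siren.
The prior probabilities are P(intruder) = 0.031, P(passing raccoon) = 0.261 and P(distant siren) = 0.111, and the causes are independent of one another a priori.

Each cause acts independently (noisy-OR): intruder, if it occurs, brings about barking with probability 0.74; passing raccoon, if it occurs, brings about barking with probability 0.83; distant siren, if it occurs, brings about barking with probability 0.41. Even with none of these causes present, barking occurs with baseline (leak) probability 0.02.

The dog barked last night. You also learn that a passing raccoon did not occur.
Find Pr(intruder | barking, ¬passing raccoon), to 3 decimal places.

Pr(intruder | barking, ¬passing raccoon) ≈ 0.273

Under noisy-OR, P(barking | causes) = 1 − (1−0.02)·∏(1−qᵢ) over the active causes.
P(barking | ¬passing raccoon) = 0.02×0.969×0.889 + 0.4218×0.969×0.111 + 0.7452×0.031×0.889 + 0.849668×0.031×0.111 = 0.017229 + 0.045368 + 0.020537 + 0.002924 = 0.086058
Of this, 0.023461 comes from 0.020537 + 0.002924 (the intruder=true cases).
So P(intruder | barking, ¬passing raccoon) = 0.023461/0.086058 ≈ 0.273.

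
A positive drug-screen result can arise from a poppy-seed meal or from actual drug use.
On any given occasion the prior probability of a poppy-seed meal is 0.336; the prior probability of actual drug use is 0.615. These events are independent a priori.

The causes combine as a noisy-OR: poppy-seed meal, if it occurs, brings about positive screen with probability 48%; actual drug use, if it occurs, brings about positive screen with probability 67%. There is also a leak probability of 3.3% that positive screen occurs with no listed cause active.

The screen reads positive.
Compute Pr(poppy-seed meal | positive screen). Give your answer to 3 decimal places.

Under noisy-OR, P(positive screen | causes) = 1 − (1−0.033)·∏(1−qᵢ) over the active causes.
Weight on poppy-seed meal=true, given the evidence: 0.064313 + 0.172351 = 0.236664
Normalizer over all consistent configurations: 0.033*0.664*0.385 + 0.68089*0.664*0.615 + 0.49716*0.336*0.385 + 0.834063*0.336*0.615 = 0.523148
P(poppy-seed meal | positive screen) = 0.236664/0.523148 ≈ 0.452

Pr(poppy-seed meal | positive screen) ≈ 0.452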